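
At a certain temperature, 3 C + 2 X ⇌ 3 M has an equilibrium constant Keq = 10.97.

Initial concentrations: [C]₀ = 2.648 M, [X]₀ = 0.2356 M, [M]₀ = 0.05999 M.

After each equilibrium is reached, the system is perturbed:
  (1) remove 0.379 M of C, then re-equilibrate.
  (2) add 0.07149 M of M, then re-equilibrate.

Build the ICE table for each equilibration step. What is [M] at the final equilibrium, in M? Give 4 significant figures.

Q₀ = 2.0947e-04 vs Keq = 10.97 ⇒ Q<K, forward
Step 1:
                   C          X          M
  Initial      2.648     0.2356    0.05999
  Change     -0.3231    -0.2154     0.3231
  Equil        2.325     0.0202     0.3831
  solve Keq expr → x = 0.1077; check Q = 10.97
Then remove 0.379 M of C.
Step 2:
                   C          X          M
  Initial      1.946     0.0202     0.3831
  Change    0.007831   0.005221  -0.007831
  Equil        1.954    0.02542     0.3753
  solve Keq expr → x = -0.00261; check Q = 10.97
Then add 0.07149 M of M.
Step 3:
                   C          X          M
  Initial      1.954    0.02542     0.4468
  Change    0.009482   0.006322  -0.009482
  Equil        1.963    0.03174     0.4373
  solve Keq expr → x = -0.003161; check Q = 10.97

[M]_eq = 0.4373 M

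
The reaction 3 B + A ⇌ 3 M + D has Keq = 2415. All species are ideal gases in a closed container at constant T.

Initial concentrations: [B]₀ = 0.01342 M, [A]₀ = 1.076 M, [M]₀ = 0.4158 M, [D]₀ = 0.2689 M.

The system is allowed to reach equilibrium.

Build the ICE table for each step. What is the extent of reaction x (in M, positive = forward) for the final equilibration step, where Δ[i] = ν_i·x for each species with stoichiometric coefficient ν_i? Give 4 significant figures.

x = -0.001924 M

Q₀ = 7433 vs Keq = 2415 ⇒ Q>K, reverse
Step 1:
                   B          A          M          D
  Initial    0.01342      1.076     0.4158     0.2689
  Change    0.005773   0.001924  -0.005773  -0.001924
  Equil      0.01919      1.078       0.41      0.267
  solve Keq expr → x = -0.001924; check Q = 2415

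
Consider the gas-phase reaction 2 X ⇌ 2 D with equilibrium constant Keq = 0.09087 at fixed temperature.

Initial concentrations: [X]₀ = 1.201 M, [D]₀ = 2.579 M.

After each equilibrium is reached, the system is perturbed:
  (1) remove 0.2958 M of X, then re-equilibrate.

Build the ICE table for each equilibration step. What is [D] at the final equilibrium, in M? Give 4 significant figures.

[D]_eq = 0.807 M

Q₀ = 4.611 vs Keq = 0.09087 ⇒ Q>K, reverse
Step 1:
                   X          D
  init         1.201      2.579
  Δ            1.703     -1.703
  eq           2.904     0.8755
  solve Keq expr → x = -0.8517; check Q = 0.09087
Then remove 0.2958 M of X.
Step 2:
                   X          D
  init         2.609     0.8755
  Δ          0.06851   -0.06851
  eq           2.677      0.807
  solve Keq expr → x = -0.03426; check Q = 0.09087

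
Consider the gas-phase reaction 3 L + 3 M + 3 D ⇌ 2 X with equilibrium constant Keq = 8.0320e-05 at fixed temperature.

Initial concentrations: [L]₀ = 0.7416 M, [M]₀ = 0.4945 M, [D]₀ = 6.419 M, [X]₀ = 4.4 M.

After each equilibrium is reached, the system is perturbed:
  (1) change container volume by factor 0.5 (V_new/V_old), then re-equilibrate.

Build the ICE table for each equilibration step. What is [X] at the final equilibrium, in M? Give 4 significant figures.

[X]_eq = 7.916 M

Q₀ = 1.484 vs Keq = 8.0320e-05 ⇒ Q>K, reverse
Step 1:
                   L          M          D          X
  Initial     0.7416     0.4945      6.419        4.4
  Change       1.845      1.845      1.845      -1.23
  Equil        2.587       2.34      8.264       3.17
  solve Keq expr → x = -0.615; check Q = 8.0320e-05
Then change container volume by factor 0.5 (V_new/V_old).
Step 2:
                   L          M          D          X
  Initial      5.173      4.679      16.53       6.34
  Change      -2.365     -2.365     -2.365      1.577
  Equil        2.809      2.314      14.16      7.916
  solve Keq expr → x = 0.7883; check Q = 8.0320e-05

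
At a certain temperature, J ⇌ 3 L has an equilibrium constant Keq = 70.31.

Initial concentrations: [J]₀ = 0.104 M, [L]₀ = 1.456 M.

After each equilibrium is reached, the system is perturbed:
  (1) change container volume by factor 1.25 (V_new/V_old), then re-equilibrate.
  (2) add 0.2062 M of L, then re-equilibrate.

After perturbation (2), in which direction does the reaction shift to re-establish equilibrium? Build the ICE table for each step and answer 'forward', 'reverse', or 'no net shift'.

Direction: reverse

Q₀ = 29.68 vs Keq = 70.31 ⇒ Q<K, forward
Step 1:
                    J           L
  init          0.104       1.456
  Δ           -0.0463      0.1389
  eq           0.0577       1.595
  solve Keq expr → x = 0.0463; check Q = 70.31
Then change container volume by factor 1.25 (V_new/V_old).
Step 2:
                    J           L
  init        0.04616       1.276
  Δ          -0.01368     0.04103
  eq          0.03249       1.317
  solve Keq expr → x = 0.01368; check Q = 70.31
Then add 0.2062 M of L.
Step 3:
                    J           L
  init        0.03249       1.523
  Δ           0.01379    -0.04137
  eq          0.04627       1.482
  solve Keq expr → x = -0.01379; check Q = 70.31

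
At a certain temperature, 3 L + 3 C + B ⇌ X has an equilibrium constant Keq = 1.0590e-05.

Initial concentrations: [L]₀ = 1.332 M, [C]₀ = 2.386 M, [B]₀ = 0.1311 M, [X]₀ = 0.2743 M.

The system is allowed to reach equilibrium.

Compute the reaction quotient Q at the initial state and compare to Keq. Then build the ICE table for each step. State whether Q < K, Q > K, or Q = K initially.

Q₀ = 0.06518; Q > K (proceeds reverse)

Q₀ = 0.06518 vs Keq = 1.0590e-05 ⇒ Q>K, reverse
Step 1:
                   L          C          B          X
  init         1.332      2.386     0.1311     0.2743
  Δ           0.8187     0.8187     0.2729    -0.2729
  eq           2.151      3.205      0.404   0.001401
  solve Keq expr → x = -0.2729; check Q = 1.0590e-05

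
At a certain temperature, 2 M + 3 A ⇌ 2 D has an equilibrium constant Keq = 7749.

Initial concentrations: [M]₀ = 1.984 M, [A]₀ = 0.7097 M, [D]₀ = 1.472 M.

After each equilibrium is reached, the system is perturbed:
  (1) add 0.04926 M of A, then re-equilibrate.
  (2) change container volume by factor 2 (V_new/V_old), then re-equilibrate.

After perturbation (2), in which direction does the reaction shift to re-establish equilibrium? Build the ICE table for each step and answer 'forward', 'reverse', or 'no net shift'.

Direction: reverse

Q₀ = 1.54 vs Keq = 7749 ⇒ Q<K, forward
Step 1:
                   M          A          D
  Initial      1.984     0.7097      1.472
  Change     -0.4345    -0.6517     0.4345
  Equil         1.55    0.05802      1.906
  solve Keq expr → x = 0.2172; check Q = 7749
Then add 0.04926 M of A.
Step 2:
                   M          A          D
  Initial       1.55     0.1073      1.906
  Change    -0.03186    -0.0478    0.03186
  Equil        1.518    0.05949      1.938
  solve Keq expr → x = 0.01593; check Q = 7749
Then change container volume by factor 2 (V_new/V_old).
Step 3:
                   M          A          D
  Initial     0.7588    0.02974     0.9692
  Change     0.01869    0.02803   -0.01869
  Equil       0.7775    0.05777     0.9505
  solve Keq expr → x = -0.009344; check Q = 7749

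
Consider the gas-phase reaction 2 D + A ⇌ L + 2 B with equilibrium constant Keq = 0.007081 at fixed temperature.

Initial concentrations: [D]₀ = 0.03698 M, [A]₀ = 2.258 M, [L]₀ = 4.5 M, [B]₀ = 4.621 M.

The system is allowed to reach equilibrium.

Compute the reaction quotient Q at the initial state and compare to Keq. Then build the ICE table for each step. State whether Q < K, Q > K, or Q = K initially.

Q₀ = 3.1119e+04 vs Keq = 0.007081 ⇒ Q>K, reverse
Step 1:
                   D          A          L          B
  I          0.03698      2.258        4.5      4.621
  C             4.15      2.075     -2.075      -4.15
  E            4.187      4.333      2.425      0.471
  solve Keq expr → x = -2.075; check Q = 0.007081

Q₀ = 3.1119e+04; Q > K (proceeds reverse)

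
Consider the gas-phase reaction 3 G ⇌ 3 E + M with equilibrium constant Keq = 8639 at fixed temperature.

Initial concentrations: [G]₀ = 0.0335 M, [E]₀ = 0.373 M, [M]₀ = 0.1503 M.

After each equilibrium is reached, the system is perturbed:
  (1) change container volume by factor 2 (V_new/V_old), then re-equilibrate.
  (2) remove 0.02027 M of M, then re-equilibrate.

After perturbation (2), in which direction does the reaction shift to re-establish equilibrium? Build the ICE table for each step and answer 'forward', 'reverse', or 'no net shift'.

Direction: forward

Q₀ = 207.5 vs Keq = 8639 ⇒ Q<K, forward
Step 1:
                  G         E         M
  init       0.0335     0.373    0.1503
  Δ        -0.02307   0.02307  0.007688
  eq        0.01043    0.3961     0.158
  solve Keq expr → x = 0.007688; check Q = 8639
Then change container volume by factor 2 (V_new/V_old).
Step 2:
                  G         E         M
  init     0.005217     0.198   0.07899
  Δ       -0.001048  0.001048 3.4943e-04
  eq       0.004169    0.1991   0.07934
  solve Keq expr → x = 3.4943e-04; check Q = 8639
Then remove 0.02027 M of M.
Step 3:
                  G         E         M
  init     0.004169    0.1991   0.05907
  Δ       -3.8053e-04 3.8053e-04 1.2684e-04
  eq       0.003789    0.1995    0.0592
  solve Keq expr → x = 1.2684e-04; check Q = 8639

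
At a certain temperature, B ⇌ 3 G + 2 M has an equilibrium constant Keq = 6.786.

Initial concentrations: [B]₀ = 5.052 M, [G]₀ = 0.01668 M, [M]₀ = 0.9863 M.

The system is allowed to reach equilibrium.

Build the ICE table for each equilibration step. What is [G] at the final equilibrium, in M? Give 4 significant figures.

Q₀ = 8.9360e-07 vs Keq = 6.786 ⇒ Q<K, forward
Step 1:
                  B         G         M
  init        5.052   0.01668    0.9863
  Δ         -0.6076     1.823     1.215
  eq          4.444     1.839     2.201
  solve Keq expr → x = 0.6076; check Q = 6.786

[G]_eq = 1.839 M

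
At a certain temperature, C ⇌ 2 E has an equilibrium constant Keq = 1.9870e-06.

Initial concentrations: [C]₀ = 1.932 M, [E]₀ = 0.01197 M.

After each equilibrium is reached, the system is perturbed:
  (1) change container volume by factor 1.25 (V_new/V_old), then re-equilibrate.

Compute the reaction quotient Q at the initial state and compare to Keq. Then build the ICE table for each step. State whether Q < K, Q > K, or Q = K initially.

Q₀ = 7.4162e-05 vs Keq = 1.9870e-06 ⇒ Q>K, reverse
Step 1:
                    C           E
  init          1.932     0.01197
  Δ          0.005004    -0.01001
  eq            1.937    0.001962
  solve Keq expr → x = -0.005004; check Q = 1.9870e-06
Then change container volume by factor 1.25 (V_new/V_old).
Step 2:
                    C           E
  init           1.55    0.001569
  Δ       -9.2599e-05  1.8520e-04
  eq             1.55    0.001755
  solve Keq expr → x = 9.2599e-05; check Q = 1.9870e-06

Q₀ = 7.4162e-05; Q > K (proceeds reverse)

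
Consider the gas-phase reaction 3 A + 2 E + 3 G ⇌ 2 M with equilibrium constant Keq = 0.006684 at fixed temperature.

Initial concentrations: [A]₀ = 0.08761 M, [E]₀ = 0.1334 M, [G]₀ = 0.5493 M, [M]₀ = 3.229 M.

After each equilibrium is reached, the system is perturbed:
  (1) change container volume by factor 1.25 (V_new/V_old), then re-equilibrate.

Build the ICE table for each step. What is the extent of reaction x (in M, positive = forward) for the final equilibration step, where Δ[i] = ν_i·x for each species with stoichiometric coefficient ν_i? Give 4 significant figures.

x = -0.09136 M

Q₀ = 5.2570e+06 vs Keq = 0.006684 ⇒ Q>K, reverse
Step 1:
                   A          E          G          M
  I          0.08761     0.1334     0.5493      3.229
  C            2.122      1.415      2.122     -1.415
  E            2.209      1.548      2.671      1.814
  solve Keq expr → x = -0.7073; check Q = 0.006684
Then change container volume by factor 1.25 (V_new/V_old).
Step 2:
                   A          E          G          M
  I            1.768      1.238      2.137      1.452
  C           0.2741     0.1827     0.2741    -0.1827
  E            2.042      1.421      2.411      1.269
  solve Keq expr → x = -0.09136; check Q = 0.006684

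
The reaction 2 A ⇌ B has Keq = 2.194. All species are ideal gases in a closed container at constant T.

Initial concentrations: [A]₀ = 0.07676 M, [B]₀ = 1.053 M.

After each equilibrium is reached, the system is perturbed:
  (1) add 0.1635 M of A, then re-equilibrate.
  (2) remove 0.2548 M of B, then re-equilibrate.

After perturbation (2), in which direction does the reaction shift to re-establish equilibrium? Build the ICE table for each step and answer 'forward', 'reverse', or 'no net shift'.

Direction: forward

Q₀ = 178.7 vs Keq = 2.194 ⇒ Q>K, reverse
Step 1:
                    A           B
  init        0.07676       1.053
  Δ            0.5237     -0.2619
  eq           0.6005      0.7911
  solve Keq expr → x = -0.2619; check Q = 2.194
Then add 0.1635 M of A.
Step 2:
                    A           B
  init          0.764      0.7911
  Δ           -0.1379     0.06894
  eq           0.6261      0.8601
  solve Keq expr → x = 0.06894; check Q = 2.194
Then remove 0.2548 M of B.
Step 3:
                    A           B
  init         0.6261      0.6053
  Δ          -0.08313     0.04157
  eq            0.543      0.6468
  solve Keq expr → x = 0.04157; check Q = 2.194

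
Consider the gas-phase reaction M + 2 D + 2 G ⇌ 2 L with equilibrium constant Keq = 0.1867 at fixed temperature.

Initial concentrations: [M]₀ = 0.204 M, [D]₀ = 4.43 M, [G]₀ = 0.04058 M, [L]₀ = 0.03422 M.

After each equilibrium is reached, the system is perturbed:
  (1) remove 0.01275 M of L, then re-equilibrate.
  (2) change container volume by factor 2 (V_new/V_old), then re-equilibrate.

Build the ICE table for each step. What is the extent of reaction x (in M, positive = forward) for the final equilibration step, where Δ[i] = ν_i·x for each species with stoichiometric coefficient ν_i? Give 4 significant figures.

x = -0.003494 M

Q₀ = 0.1776 vs Keq = 0.1867 ⇒ Q<K, forward
Step 1:
                    M           D           G           L
  init          0.204        4.43     0.04058     0.03422
  Δ       -2.2547e-04 -4.5094e-04 -4.5094e-04  4.5094e-04
  eq           0.2038        4.43     0.04013     0.03467
  solve Keq expr → x = 2.2547e-04; check Q = 0.1867
Then remove 0.01275 M of L.
Step 2:
                    M           D           G           L
  init         0.2038        4.43     0.04013     0.02192
  Δ         -0.003345   -0.006689   -0.006689    0.006689
  eq           0.2004       4.423     0.03344     0.02861
  solve Keq expr → x = 0.003345; check Q = 0.1867
Then change container volume by factor 2 (V_new/V_old).
Step 3:
                    M           D           G           L
  init         0.1002       2.211     0.01672     0.01431
  Δ          0.003494    0.006987    0.006987   -0.006987
  eq           0.1037       2.218     0.02371    0.007318
  solve Keq expr → x = -0.003494; check Q = 0.1867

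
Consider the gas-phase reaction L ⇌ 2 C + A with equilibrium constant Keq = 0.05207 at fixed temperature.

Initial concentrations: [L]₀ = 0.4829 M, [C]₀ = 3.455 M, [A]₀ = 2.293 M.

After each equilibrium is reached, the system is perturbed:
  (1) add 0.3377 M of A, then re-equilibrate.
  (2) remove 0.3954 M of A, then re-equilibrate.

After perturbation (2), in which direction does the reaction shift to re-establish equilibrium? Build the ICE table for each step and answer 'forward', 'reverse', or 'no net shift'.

Direction: forward

Q₀ = 56.68 vs Keq = 0.05207 ⇒ Q>K, reverse
Step 1:
                   L          C          A
  Initial     0.4829      3.455      2.293
  Change        1.54     -3.081      -1.54
  Equil        2.023     0.3742     0.7526
  solve Keq expr → x = -1.54; check Q = 0.05207
Then add 0.3377 M of A.
Step 2:
                   L          C          A
  Initial      2.023     0.3742       1.09
  Change     0.02847   -0.05695   -0.02847
  Equil        2.052     0.3172      1.062
  solve Keq expr → x = -0.02847; check Q = 0.05207
Then remove 0.3954 M of A.
Step 3:
                   L          C          A
  Initial      2.052     0.3172     0.6664
  Change    -0.03489    0.06978    0.03489
  Equil        2.017      0.387     0.7013
  solve Keq expr → x = 0.03489; check Q = 0.05207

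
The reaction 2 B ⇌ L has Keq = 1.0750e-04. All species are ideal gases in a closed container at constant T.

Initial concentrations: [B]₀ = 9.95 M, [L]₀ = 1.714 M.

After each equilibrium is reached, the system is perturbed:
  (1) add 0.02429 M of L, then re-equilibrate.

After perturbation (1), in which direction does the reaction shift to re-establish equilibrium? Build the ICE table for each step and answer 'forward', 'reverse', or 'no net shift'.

Q₀ = 0.01731 vs Keq = 1.0750e-04 ⇒ Q>K, reverse
Step 1:
                  B         L
  I            9.95     1.714
  C            3.39    -1.695
  E           13.34   0.01913
  solve Keq expr → x = -1.695; check Q = 1.0750e-04
Then add 0.02429 M of L.
Step 2:
                  B         L
  I           13.34   0.04342
  C          0.0483  -0.02415
  E           13.39   0.01927
  solve Keq expr → x = -0.02415; check Q = 1.0750e-04

Direction: reverse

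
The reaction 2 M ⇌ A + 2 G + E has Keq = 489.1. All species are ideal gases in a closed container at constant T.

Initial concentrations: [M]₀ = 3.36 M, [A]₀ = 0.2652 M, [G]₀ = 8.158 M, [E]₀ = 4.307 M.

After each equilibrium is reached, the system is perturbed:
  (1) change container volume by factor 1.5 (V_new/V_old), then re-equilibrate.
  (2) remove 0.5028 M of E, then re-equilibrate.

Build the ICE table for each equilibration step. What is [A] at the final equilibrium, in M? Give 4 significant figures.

Q₀ = 6.733 vs Keq = 489.1 ⇒ Q<K, forward
Step 1:
                    M           A           G           E
  init           3.36      0.2652       8.158       4.307
  Δ             -2.12        1.06        2.12        1.06
  eq             1.24       1.325       10.28       5.367
  solve Keq expr → x = 1.06; check Q = 489.1
Then change container volume by factor 1.5 (V_new/V_old).
Step 2:
                    M           A           G           E
  init         0.8264      0.8836       6.852       3.578
  Δ           -0.2155      0.1077      0.2155      0.1077
  eq           0.6109      0.9914       7.068       3.686
  solve Keq expr → x = 0.1077; check Q = 489.1
Then remove 0.5028 M of E.
Step 3:
                    M           A           G           E
  init         0.6109      0.9914       7.068       3.183
  Δ          -0.03405     0.01702     0.03405     0.01702
  eq           0.5769       1.008       7.102         3.2
  solve Keq expr → x = 0.01702; check Q = 489.1

[A]_eq = 1.008 M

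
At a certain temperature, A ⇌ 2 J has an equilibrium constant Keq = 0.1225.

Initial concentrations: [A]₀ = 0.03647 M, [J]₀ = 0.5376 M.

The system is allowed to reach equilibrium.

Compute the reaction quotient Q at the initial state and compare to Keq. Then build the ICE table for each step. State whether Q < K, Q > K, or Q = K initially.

Q₀ = 7.925; Q > K (proceeds reverse)

Q₀ = 7.925 vs Keq = 0.1225 ⇒ Q>K, reverse
Step 1:
                   A          J
  Initial    0.03647     0.5376
  Change      0.1862    -0.3724
  Equil       0.2227     0.1652
  solve Keq expr → x = -0.1862; check Q = 0.1225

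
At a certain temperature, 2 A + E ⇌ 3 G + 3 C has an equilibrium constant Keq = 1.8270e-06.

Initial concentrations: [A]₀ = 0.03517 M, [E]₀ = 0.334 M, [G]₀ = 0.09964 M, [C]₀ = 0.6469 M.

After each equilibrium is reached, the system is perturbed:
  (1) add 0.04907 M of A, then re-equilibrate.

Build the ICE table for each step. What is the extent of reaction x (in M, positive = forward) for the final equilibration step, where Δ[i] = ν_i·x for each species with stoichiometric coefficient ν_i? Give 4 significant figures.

Q₀ = 0.6482 vs Keq = 1.8270e-06 ⇒ Q>K, reverse
Step 1:
                  A         E         G         C
  Initial   0.03517     0.334   0.09964    0.6469
  Change    0.06416   0.03208  -0.09623  -0.09623
  Equil     0.09933    0.3661  0.003406    0.5507
  solve Keq expr → x = -0.03208; check Q = 1.8270e-06
Then add 0.04907 M of A.
Step 2:
                  A         E         G         C
  Initial    0.1484    0.3661  0.003406    0.5507
  Change  -6.8138e-04 -3.4069e-04  0.001022  0.001022
  Equil      0.1477    0.3657  0.004428    0.5517
  solve Keq expr → x = 3.4069e-04; check Q = 1.8270e-06

x = 3.4069e-04 M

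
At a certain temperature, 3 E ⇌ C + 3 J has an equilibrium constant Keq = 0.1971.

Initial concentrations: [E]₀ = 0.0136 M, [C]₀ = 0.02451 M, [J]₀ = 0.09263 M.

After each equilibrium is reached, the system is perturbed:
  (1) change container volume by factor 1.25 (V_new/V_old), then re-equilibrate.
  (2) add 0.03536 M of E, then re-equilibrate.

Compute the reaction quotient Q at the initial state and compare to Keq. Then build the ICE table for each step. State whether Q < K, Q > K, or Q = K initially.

Q₀ = 7.744 vs Keq = 0.1971 ⇒ Q>K, reverse
Step 1:
                  E         C         J
  Initial    0.0136   0.02451   0.09263
  Change     0.0194 -0.006467   -0.0194
  Equil       0.033   0.01804   0.07323
  solve Keq expr → x = -0.006467; check Q = 0.1971
Then change container volume by factor 1.25 (V_new/V_old).
Step 2:
                  E         C         J
  Initial    0.0264   0.01443   0.05858
  Change  -0.001176 3.9205e-04  0.001176
  Equil     0.02523   0.01483   0.05976
  solve Keq expr → x = 3.9205e-04; check Q = 0.1971
Then add 0.03536 M of E.
Step 3:
                  E         C         J
  Initial   0.06059   0.01483   0.05976
  Change   -0.02148   0.00716   0.02148
  Equil     0.03911   0.02199   0.08124
  solve Keq expr → x = 0.00716; check Q = 0.1971

Q₀ = 7.744; Q > K (proceeds reverse)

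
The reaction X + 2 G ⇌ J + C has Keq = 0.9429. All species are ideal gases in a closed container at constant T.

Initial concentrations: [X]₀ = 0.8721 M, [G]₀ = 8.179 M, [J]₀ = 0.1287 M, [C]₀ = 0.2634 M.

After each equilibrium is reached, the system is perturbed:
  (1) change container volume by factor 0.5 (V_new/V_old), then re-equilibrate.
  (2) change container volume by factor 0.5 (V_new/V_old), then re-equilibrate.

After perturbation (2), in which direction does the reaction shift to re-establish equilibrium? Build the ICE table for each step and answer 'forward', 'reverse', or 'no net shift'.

Q₀ = 5.8107e-04 vs Keq = 0.9429 ⇒ Q<K, forward
Step 1:
                  X         G         J         C
  I          0.8721     8.179    0.1287    0.2634
  C         -0.8449     -1.69    0.8449    0.8449
  E         0.02718     6.489    0.9736     1.108
  solve Keq expr → x = 0.8449; check Q = 0.9429
Then change container volume by factor 0.5 (V_new/V_old).
Step 2:
                  X         G         J         C
  I         0.05436     12.98     1.947     2.217
  C        -0.02626  -0.05252   0.02626   0.02626
  E          0.0281     12.93     1.974     2.243
  solve Keq expr → x = 0.02626; check Q = 0.9429
Then change container volume by factor 0.5 (V_new/V_old).
Step 3:
                  X         G         J         C
  I          0.0562     25.85     3.947     4.486
  C         -0.0276  -0.05521    0.0276    0.0276
  E         0.02859      25.8     3.975     4.513
  solve Keq expr → x = 0.0276; check Q = 0.9429

Direction: forward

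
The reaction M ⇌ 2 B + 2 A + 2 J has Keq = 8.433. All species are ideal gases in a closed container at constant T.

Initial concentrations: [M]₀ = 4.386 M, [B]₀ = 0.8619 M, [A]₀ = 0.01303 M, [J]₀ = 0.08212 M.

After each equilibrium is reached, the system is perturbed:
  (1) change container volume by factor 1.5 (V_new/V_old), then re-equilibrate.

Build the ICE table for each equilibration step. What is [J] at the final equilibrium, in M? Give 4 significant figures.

[J]_eq = 1.489 M

Q₀ = 1.9392e-07 vs Keq = 8.433 ⇒ Q<K, forward
Step 1:
                    M           B           A           J
  init          4.386      0.8619     0.01303     0.08212
  Δ           -0.7442       1.488       1.488       1.488
  eq            3.642        2.35       1.501        1.57
  solve Keq expr → x = 0.7442; check Q = 8.433
Then change container volume by factor 1.5 (V_new/V_old).
Step 2:
                    M           B           A           J
  init          2.428       1.567       1.001       1.047
  Δ           -0.2209      0.4418      0.4418      0.4418
  eq            2.207       2.009       1.443       1.489
  solve Keq expr → x = 0.2209; check Q = 8.433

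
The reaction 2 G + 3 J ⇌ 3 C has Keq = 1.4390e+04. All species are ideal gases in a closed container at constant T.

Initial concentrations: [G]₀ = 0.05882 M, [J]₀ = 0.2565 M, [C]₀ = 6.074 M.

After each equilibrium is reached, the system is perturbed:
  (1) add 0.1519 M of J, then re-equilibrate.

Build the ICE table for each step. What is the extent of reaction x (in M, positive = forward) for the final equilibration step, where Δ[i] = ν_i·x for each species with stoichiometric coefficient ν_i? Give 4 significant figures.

Q₀ = 3.8381e+06 vs Keq = 1.4390e+04 ⇒ Q>K, reverse
Step 1:
                  G         J         C
  init      0.05882    0.2565     6.074
  Δ           0.209    0.3135   -0.3135
  eq         0.2678      0.57      5.76
  solve Keq expr → x = -0.1045; check Q = 1.4390e+04
Then add 0.1519 M of J.
Step 2:
                  G         J         C
  init       0.2678    0.7219      5.76
  Δ        -0.04568  -0.06853   0.06853
  eq         0.2221    0.6534     5.829
  solve Keq expr → x = 0.02284; check Q = 1.4390e+04

x = 0.02284 M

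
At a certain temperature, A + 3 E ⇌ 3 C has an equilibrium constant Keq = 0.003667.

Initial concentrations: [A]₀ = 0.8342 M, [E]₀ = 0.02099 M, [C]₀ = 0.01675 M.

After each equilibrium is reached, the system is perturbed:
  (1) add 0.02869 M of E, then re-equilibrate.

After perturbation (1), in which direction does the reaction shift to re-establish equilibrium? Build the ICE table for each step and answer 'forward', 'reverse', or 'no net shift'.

Q₀ = 0.6092 vs Keq = 0.003667 ⇒ Q>K, reverse
Step 1:
                   A          E          C
  Initial     0.8342    0.02099    0.01675
  Change    0.003986    0.01196   -0.01196
  Equil       0.8382    0.03295   0.004791
  solve Keq expr → x = -0.003986; check Q = 0.003667
Then add 0.02869 M of E.
Step 2:
                   A          E          C
  Initial     0.8382    0.06164   0.004791
  Change   -0.001213  -0.003638   0.003638
  Equil        0.837      0.058   0.008429
  solve Keq expr → x = 0.001213; check Q = 0.003667

Direction: forward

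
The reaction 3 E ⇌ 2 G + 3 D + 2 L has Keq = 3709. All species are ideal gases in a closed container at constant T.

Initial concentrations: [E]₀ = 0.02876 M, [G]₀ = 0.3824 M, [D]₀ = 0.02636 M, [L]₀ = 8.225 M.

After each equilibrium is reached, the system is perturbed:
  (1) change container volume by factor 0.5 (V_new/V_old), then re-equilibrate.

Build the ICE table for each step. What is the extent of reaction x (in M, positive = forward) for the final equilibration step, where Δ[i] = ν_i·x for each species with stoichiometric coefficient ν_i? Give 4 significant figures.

x = -0.005058 M

Q₀ = 7.617 vs Keq = 3709 ⇒ Q<K, forward
Step 1:
                  E         G         D         L
  init      0.02876    0.3824   0.02636     8.225
  Δ        -0.02189   0.01459   0.02189   0.01459
  eq       0.006869     0.397   0.04825      8.24
  solve Keq expr → x = 0.007297; check Q = 3709
Then change container volume by factor 0.5 (V_new/V_old).
Step 2:
                  E         G         D         L
  init      0.01374     0.794    0.0965     16.48
  Δ         0.01518  -0.01012  -0.01518  -0.01012
  eq        0.02891    0.7839   0.08133     16.47
  solve Keq expr → x = -0.005058; check Q = 3709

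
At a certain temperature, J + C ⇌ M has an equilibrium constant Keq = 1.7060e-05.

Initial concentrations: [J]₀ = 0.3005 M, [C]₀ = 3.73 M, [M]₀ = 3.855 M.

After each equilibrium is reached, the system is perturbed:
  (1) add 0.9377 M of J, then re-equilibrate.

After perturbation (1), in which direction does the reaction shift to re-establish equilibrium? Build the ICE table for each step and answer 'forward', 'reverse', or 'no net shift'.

Direction: forward

Q₀ = 3.439 vs Keq = 1.7060e-05 ⇒ Q>K, reverse
Step 1:
                  J         C         M
  init       0.3005      3.73     3.855
  Δ           3.854     3.854    -3.854
  eq          4.155     7.584 5.3761e-04
  solve Keq expr → x = -3.854; check Q = 1.7060e-05
Then add 0.9377 M of J.
Step 2:
                  J         C         M
  init        5.093     7.584 5.3761e-04
  Δ       -1.2130e-04 -1.2130e-04 1.2130e-04
  eq          5.093     7.584 6.5892e-04
  solve Keq expr → x = 1.2130e-04; check Q = 1.7060e-05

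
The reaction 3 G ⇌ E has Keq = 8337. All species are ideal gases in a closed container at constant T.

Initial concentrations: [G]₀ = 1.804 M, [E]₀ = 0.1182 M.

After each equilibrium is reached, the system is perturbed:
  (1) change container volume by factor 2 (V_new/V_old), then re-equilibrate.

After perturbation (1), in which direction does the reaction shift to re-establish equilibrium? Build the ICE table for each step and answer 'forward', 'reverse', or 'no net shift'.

Direction: reverse

Q₀ = 0.02013 vs Keq = 8337 ⇒ Q<K, forward
Step 1:
                    G           E
  I             1.804      0.1182
  C             -1.76      0.5867
  E           0.04389      0.7049
  solve Keq expr → x = 0.5867; check Q = 8337
Then change container volume by factor 2 (V_new/V_old).
Step 2:
                    G           E
  I           0.02195      0.3525
  C           0.01275    -0.00425
  E            0.0347      0.3482
  solve Keq expr → x = -0.00425; check Q = 8337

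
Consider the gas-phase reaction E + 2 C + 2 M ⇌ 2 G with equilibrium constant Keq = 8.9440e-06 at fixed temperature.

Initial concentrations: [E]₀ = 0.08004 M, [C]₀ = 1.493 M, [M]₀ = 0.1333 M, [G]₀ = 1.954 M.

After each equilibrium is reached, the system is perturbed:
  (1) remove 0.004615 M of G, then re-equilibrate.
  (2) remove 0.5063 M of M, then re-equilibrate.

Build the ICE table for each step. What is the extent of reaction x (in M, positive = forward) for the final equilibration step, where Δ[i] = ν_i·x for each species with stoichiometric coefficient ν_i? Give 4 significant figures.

x = -0.002597 M

Q₀ = 1204 vs Keq = 8.9440e-06 ⇒ Q>K, reverse
Step 1:
                    E           C           M           G
  Initial     0.08004       1.493      0.1333       1.954
  Change       0.9662       1.932       1.932      -1.932
  Equil         1.046       3.425       2.066     0.02164
  solve Keq expr → x = -0.9662; check Q = 8.9440e-06
Then remove 0.004615 M of G.
Step 2:
                    E           C           M           G
  Initial       1.046       3.425       2.066     0.01703
  Change    -0.002258   -0.004516   -0.004516    0.004516
  Equil         1.044       3.421       2.061     0.02155
  solve Keq expr → x = 0.002258; check Q = 8.9440e-06
Then remove 0.5063 M of M.
Step 3:
                    E           C           M           G
  Initial       1.044       3.421       1.555     0.02155
  Change     0.002597    0.005193    0.005193   -0.005193
  Equil         1.047       3.426        1.56     0.01635
  solve Keq expr → x = -0.002597; check Q = 8.9440e-06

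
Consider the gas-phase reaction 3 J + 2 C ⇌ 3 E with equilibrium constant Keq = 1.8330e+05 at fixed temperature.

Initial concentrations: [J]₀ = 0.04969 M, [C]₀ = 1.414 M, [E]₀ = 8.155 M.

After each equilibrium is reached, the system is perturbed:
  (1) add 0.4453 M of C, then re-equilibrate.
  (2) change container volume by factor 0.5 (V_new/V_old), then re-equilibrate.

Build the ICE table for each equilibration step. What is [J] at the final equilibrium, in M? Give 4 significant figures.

[J]_eq = 0.1192 M

Q₀ = 2.2109e+06 vs Keq = 1.8330e+05 ⇒ Q>K, reverse
Step 1:
                  J         C         E
  init      0.04969     1.414     8.155
  Δ         0.06128   0.04085  -0.06128
  eq          0.111     1.455     8.094
  solve Keq expr → x = -0.02043; check Q = 1.8330e+05
Then add 0.4453 M of C.
Step 2:
                  J         C         E
  init        0.111       1.9     8.094
  Δ        -0.01751  -0.01167   0.01751
  eq        0.09346     1.888     8.111
  solve Keq expr → x = 0.005837; check Q = 1.8330e+05
Then change container volume by factor 0.5 (V_new/V_old).
Step 3:
                  J         C         E
  init       0.1869     3.777     16.22
  Δ        -0.06772  -0.04515   0.06772
  eq         0.1192     3.732     16.29
  solve Keq expr → x = 0.02257; check Q = 1.8330e+05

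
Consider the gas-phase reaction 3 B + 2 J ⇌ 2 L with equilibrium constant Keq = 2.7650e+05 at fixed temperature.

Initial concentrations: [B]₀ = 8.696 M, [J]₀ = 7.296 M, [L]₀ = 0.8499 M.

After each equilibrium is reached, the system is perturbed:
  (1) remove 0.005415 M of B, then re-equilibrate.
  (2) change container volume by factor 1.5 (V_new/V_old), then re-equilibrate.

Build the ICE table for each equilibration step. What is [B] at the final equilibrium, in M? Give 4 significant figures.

Q₀ = 2.0635e-05 vs Keq = 2.7650e+05 ⇒ Q<K, forward
Step 1:
                   B          J          L
  Initial      8.696      7.296     0.8499
  Change      -8.655      -5.77       5.77
  Equil      0.04083      1.526       6.62
  solve Keq expr → x = 2.885; check Q = 2.7650e+05
Then remove 0.005415 M of B.
Step 2:
                   B          J          L
  Initial    0.03542      1.526       6.62
  Change    0.005337   0.003558  -0.003558
  Equil      0.04075      1.529      6.616
  solve Keq expr → x = -0.001779; check Q = 2.7650e+05
Then change container volume by factor 1.5 (V_new/V_old).
Step 3:
                   B          J          L
  Initial    0.02717       1.02      4.411
  Change      0.0133   0.008864  -0.008864
  Equil      0.04046      1.028      4.402
  solve Keq expr → x = -0.004432; check Q = 2.7650e+05

[B]_eq = 0.04046 M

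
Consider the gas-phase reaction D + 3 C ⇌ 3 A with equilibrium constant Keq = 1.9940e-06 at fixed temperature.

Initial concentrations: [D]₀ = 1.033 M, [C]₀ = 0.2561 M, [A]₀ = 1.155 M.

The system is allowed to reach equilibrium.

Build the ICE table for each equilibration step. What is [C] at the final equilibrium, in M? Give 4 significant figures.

[C]_eq = 1.391 M

Q₀ = 88.8 vs Keq = 1.9940e-06 ⇒ Q>K, reverse
Step 1:
                   D          C          A
  I            1.033     0.2561      1.155
  C           0.3785      1.135     -1.135
  E            1.411      1.391    0.01965
  solve Keq expr → x = -0.3785; check Q = 1.9940e-06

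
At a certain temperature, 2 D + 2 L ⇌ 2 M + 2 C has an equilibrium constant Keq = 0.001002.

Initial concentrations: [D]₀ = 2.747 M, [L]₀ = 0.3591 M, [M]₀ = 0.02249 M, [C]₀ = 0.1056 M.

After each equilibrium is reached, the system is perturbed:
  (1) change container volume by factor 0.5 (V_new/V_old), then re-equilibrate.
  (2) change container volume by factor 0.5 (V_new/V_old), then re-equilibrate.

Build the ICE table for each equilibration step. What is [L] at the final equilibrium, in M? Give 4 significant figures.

Q₀ = 5.7964e-06 vs Keq = 0.001002 ⇒ Q<K, forward
Step 1:
                    D           L           M           C
  I             2.747      0.3591     0.02249      0.1056
  C          -0.09157    -0.09157     0.09157     0.09157
  E             2.655      0.2675      0.1141      0.1972
  solve Keq expr → x = 0.04578; check Q = 0.001002
Then change container volume by factor 0.5 (V_new/V_old).
Step 2:
                    D           L           M           C
  I             5.311      0.5351      0.2281      0.3943
  C                 0           0           0           0
  E             5.311      0.5351      0.2281      0.3943
  solve Keq expr → x = 0; check Q = 0.001002
Then change container volume by factor 0.5 (V_new/V_old).
Step 3:
                    D           L           M           C
  I             10.62        1.07      0.4562      0.7887
  C                 0           0           0           0
  E             10.62        1.07      0.4562      0.7887
  solve Keq expr → x = 0; check Q = 0.001002

[L]_eq = 1.07 M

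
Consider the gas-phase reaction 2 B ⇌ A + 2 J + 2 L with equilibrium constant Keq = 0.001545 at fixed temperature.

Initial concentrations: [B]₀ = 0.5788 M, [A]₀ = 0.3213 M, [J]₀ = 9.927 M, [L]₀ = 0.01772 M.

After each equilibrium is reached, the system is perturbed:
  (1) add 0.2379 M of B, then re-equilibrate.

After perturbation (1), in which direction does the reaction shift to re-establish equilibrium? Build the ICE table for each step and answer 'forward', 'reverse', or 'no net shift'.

Q₀ = 0.02968 vs Keq = 0.001545 ⇒ Q>K, reverse
Step 1:
                   B          A          J          L
  I           0.5788     0.3213      9.927    0.01772
  C          0.01353  -0.006766   -0.01353   -0.01353
  E           0.5923     0.3145      9.913   0.004188
  solve Keq expr → x = -0.006766; check Q = 0.001545
Then add 0.2379 M of B.
Step 2:
                   B          A          J          L
  I           0.8302     0.3145      9.913   0.004188
  C        -0.001661 8.3073e-04   0.001661   0.001661
  E           0.8286     0.3154      9.915   0.005849
  solve Keq expr → x = 8.3073e-04; check Q = 0.001545

Direction: forward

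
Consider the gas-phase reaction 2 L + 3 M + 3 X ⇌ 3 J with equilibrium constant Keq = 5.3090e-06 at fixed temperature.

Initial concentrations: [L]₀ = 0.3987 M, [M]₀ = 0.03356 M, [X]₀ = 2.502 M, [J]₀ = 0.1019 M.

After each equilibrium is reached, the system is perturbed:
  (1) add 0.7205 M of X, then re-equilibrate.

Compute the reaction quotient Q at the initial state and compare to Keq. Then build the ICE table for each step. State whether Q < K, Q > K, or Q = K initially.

Q₀ = 11.24 vs Keq = 5.3090e-06 ⇒ Q>K, reverse
Step 1:
                  L         M         X         J
  I          0.3987   0.03356     2.502    0.1019
  C         0.06554   0.09831   0.09831  -0.09831
  E          0.4642    0.1319       2.6  0.003587
  solve Keq expr → x = -0.03277; check Q = 5.3090e-06
Then add 0.7205 M of X.
Step 2:
                  L         M         X         J
  I          0.4642    0.1319     3.321  0.003587
  C       -6.3676e-04 -9.5514e-04 -9.5514e-04 9.5514e-04
  E          0.4636    0.1309      3.32  0.004542
  solve Keq expr → x = 3.1838e-04; check Q = 5.3090e-06

Q₀ = 11.24; Q > K (proceeds reverse)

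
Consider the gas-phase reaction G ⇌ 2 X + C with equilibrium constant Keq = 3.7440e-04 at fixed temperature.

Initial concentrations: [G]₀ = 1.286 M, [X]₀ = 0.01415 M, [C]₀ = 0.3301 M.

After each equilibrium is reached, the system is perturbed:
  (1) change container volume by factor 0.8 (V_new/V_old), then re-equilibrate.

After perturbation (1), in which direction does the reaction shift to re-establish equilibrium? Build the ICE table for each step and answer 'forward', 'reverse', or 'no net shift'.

Direction: reverse

Q₀ = 5.1395e-05 vs Keq = 3.7440e-04 ⇒ Q<K, forward
Step 1:
                  G         X         C
  I           1.286   0.01415    0.3301
  C        -0.01161   0.02322   0.01161
  E           1.274   0.03737    0.3417
  solve Keq expr → x = 0.01161; check Q = 3.7440e-04
Then change container volume by factor 0.8 (V_new/V_old).
Step 2:
                  G         X         C
  I           1.593   0.04671    0.4271
  C        0.004544 -0.009088 -0.004544
  E           1.598   0.03762    0.4226
  solve Keq expr → x = -0.004544; check Q = 3.7440e-04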